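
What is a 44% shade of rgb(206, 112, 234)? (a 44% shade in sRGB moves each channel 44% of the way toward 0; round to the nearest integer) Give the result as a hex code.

A 44% shade moves each channel 44% toward 0:
  R: 206 − 90.64 = 115.36 → 115
  G: 112 − 49.28 = 62.72 → 63
  B: 234 + 0.44×(0−234) = 234 − 102.96 = 131.04 → 131
rgb(115, 63, 131) = #733F83.

#733F83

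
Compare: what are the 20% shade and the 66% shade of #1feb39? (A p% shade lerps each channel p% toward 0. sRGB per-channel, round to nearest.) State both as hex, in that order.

#19bc2e, #0b5013

#1feb39 is rgb(31, 235, 57).
20% shade:
  R: 31 − 6.2 = 24.8 → 25
  G: 235 + 0.2×(0−235) = 235 − 47 = 188 → 188
  B: 57 + 0.2×(0−57) = 57 − 11.4 = 45.6 → 46
  → #19bc2e
66% shade:
  R: 31 − 20.46 = 10.54 → 11
  G: 235 + 0.66×(0−235) = 235 − 155.1 = 79.9 → 80
  B: 57 + 0.66×(0−57) = 57 − 37.62 = 19.38 → 19
  → #0b5013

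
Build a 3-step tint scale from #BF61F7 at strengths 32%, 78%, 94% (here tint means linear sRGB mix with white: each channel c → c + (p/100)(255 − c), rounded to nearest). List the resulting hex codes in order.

#BF61F7 is rgb(191, 97, 247).
32%: (191 + 20.48 = 211.48→211, 97 + 50.56 = 147.56→148, 247 + 2.56 = 249.56→250) → #D394FA
78%: (191 + 49.92 = 240.92→241, 97 + 123.24 = 220.24→220, 247 + 6.24 = 253.24→253) → #F1DCFD
94%: (191 + 60.16 = 251.16→251, 97 + 148.52 = 245.52→246, 247 + 7.52 = 254.52→255) → #FBF6FF

#D394FA, #F1DCFD, #FBF6FF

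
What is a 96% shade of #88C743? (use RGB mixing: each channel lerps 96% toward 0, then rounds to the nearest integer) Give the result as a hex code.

#050803

#88C743 is rgb(136, 199, 67).
A 96% shade moves each channel 96% toward 0:
  R: 136 + 0.96×(0−136) = 136 − 130.56 = 5.44 → 5
  G: 199 + 0.96×(0−199) = 199 − 191.04 = 7.96 → 8
  B: 67 − 64.32 = 2.68 → 3
rgb(5, 8, 3) = #050803.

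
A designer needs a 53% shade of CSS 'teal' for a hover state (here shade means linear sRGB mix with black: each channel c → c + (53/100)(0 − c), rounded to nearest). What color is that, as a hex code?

CSS teal is rgb(0, 128, 128).
Per channel, c → c + 0.53(0 − c):
  R: 0 + 0.53×(0−0) = 0 + 0 = 0 → 0
  G: 128 + 0.53×(0−128) = 128 − 67.84 = 60.16 → 60
  B: 128 − 67.84 = 60.16 → 60
rgb(0, 60, 60) = #003C3C.

#003C3C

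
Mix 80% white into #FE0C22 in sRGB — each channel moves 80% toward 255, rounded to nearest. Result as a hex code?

#FFCED3

#FE0C22 is rgb(254, 12, 34).
An 80% tint moves each channel 80% toward 255:
  R: 254 + 0.8 = 254.8 → 255
  G: 12 + 0.8×(255−12) = 12 + 194.4 = 206.4 → 206
  B: 34 + 0.8×(255−34) = 34 + 176.8 = 210.8 → 211
rgb(255, 206, 211) = #FFCED3.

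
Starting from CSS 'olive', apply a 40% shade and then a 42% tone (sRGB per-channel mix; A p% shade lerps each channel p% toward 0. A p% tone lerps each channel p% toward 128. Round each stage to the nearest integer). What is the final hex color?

#626236

CSS olive is rgb(128, 128, 0).
Lerp each channel 40% toward 0:
  R: 128 + 0.4×(0−128) = 128 − 51.2 = 76.8 → 77
  G: 128 − 51.2 = 76.8 → 77
  B: 0 + 0.4×(0−0) = 0 + 0 = 0 → 0
After the shade: rgb(77, 77, 0) = #4d4d00.
Lerp each channel 42% toward 128:
  R: 77 + 21.42 = 98.42 → 98
  G: 77 + 0.42×(128−77) = 77 + 21.42 = 98.42 → 98
  B: 0 + 0.42×(128−0) = 0 + 53.76 = 53.76 → 54
rgb(98, 98, 54) = #626236.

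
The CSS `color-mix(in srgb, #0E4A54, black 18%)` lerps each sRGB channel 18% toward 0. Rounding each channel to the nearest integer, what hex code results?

#0B3D45

#0E4A54 is rgb(14, 74, 84).
An 18% shade moves each channel 18% toward 0:
  R: 14 − 2.52 = 11.48 → 11
  G: 74 − 13.32 = 60.68 → 61
  B: 84 + 0.18×(0−84) = 84 − 15.12 = 68.88 → 69
rgb(11, 61, 69) = #0B3D45.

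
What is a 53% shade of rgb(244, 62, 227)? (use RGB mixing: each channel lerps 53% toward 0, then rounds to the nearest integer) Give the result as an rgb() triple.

Lerp each channel 53% toward 0:
  R: 244 − 129.32 = 114.68 → 115
  G: 62 − 32.86 = 29.14 → 29
  B: 227 − 120.31 = 106.69 → 107

rgb(115, 29, 107)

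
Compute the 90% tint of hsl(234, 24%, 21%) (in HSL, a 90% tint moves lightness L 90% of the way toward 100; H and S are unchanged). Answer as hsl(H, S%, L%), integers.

L moves 90% from 21 toward 100: 21 + 71.1 = 92.1 → 92.
H and S are unchanged.

hsl(234, 24%, 92%)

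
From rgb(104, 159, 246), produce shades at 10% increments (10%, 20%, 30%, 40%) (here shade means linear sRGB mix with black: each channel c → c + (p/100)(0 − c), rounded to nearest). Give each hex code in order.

#5e8fdd, #537fc5, #496fac, #3e5f94

10%: (104 − 10.4 = 93.6→94, 159 − 15.9 = 143.1→143, 246 − 24.6 = 221.4→221) → #5e8fdd
20%: (104 − 20.8 = 83.2→83, 159 − 31.8 = 127.2→127, 246 − 49.2 = 196.8→197) → #537fc5
30%: (104 − 31.2 = 72.8→73, 159 − 47.7 = 111.3→111, 246 − 73.8 = 172.2→172) → #496fac
40%: (104 − 41.6 = 62.4→62, 159 − 63.6 = 95.4→95, 246 − 98.4 = 147.6→148) → #3e5f94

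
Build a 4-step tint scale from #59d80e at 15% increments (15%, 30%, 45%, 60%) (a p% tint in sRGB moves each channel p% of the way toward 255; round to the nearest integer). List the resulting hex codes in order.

#72de32, #8be456, #a4ea7a, #bdef9f

#59d80e is rgb(89, 216, 14).
15%: (89 + 24.9 = 113.9→114, 216 + 5.85 = 221.85→222, 14 + 36.15 = 50.15→50) → #72de32
30%: (89 + 49.8 = 138.8→139, 216 + 11.7 = 227.7→228, 14 + 72.3 = 86.3→86) → #8be456
45%: (89 + 74.7 = 163.7→164, 216 + 17.55 = 233.55→234, 14 + 108.45 = 122.45→122) → #a4ea7a
60%: (89 + 99.6 = 188.6→189, 216 + 23.4 = 239.4→239, 14 + 144.6 = 158.6→159) → #bdef9f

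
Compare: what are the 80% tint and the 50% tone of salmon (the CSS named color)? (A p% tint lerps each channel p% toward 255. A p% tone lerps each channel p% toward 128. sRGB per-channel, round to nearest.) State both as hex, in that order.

#FEE6E3, #BD8079

CSS salmon is rgb(250, 128, 114).
80% tint:
  R: 250 + 0.8×(255−250) = 250 + 4 = 254 → 254
  G: 128 + 0.8×(255−128) = 128 + 101.6 = 229.6 → 230
  B: 114 + 0.8×(255−114) = 114 + 112.8 = 226.8 → 227
  → #FEE6E3
50% tone:
  R: 250 + 0.5×(128−250) = 250 − 61 = 189 → 189
  G: 128 + 0 = 128 → 128
  B: 114 + 0.5×(128−114) = 114 + 7 = 121 → 121
  → #BD8079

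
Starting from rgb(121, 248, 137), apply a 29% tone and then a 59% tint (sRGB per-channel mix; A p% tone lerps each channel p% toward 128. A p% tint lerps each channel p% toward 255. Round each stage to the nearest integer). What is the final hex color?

#c9eecd

Per channel, c → c + 0.29(128 − c):
  R: 121 + 0.29×(128−121) = 121 + 2.03 = 123.03 → 123
  G: 248 + 0.29×(128−248) = 248 − 34.8 = 213.2 → 213
  B: 137 − 2.61 = 134.39 → 134
After the tone: rgb(123, 213, 134) = #7bd586.
Lerp each channel 59% toward 255:
  R: 123 + 0.59×(255−123) = 123 + 77.88 = 200.88 → 201
  G: 213 + 0.59×(255−213) = 213 + 24.78 = 237.78 → 238
  B: 134 + 71.39 = 205.39 → 205
rgb(201, 238, 205) = #c9eecd.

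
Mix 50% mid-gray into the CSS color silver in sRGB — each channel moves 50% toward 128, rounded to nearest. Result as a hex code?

CSS silver is rgb(192, 192, 192).
A 50% tone moves each channel 50% toward 128:
  R: 192 − 32 = 160 → 160
  G: 192 + 0.5×(128−192) = 192 − 32 = 160 → 160
  B: 192 + 0.5×(128−192) = 192 − 32 = 160 → 160
rgb(160, 160, 160) = #A0A0A0.

#A0A0A0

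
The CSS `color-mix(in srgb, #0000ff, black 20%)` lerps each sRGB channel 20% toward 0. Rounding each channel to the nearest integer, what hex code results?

#0000cc

#0000ff is rgb(0, 0, 255).
A 20% shade moves each channel 20% toward 0:
  R: 0 + 0 = 0 → 0
  G: 0 + 0 = 0 → 0
  B: 255 + 0.2×(0−255) = 255 − 51 = 204 → 204
rgb(0, 0, 204) = #0000cc.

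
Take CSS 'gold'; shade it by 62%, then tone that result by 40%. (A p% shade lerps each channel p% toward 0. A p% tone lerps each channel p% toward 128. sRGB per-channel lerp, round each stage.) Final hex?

CSS gold is rgb(255, 215, 0).
Lerp each channel 62% toward 0:
  R: 255 + 0.62×(0−255) = 255 − 158.1 = 96.9 → 97
  G: 215 − 133.3 = 81.7 → 82
  B: 0 + 0 = 0 → 0
After the shade: rgb(97, 82, 0) = #615200.
A 40% tone moves each channel 40% toward 128:
  R: 97 + 0.4×(128−97) = 97 + 12.4 = 109.4 → 109
  G: 82 + 0.4×(128−82) = 82 + 18.4 = 100.4 → 100
  B: 0 + 0.4×(128−0) = 0 + 51.2 = 51.2 → 51
rgb(109, 100, 51) = #6D6433.

#6D6433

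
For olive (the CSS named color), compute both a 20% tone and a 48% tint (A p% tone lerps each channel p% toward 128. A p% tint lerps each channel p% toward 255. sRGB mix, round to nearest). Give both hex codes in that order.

CSS olive is rgb(128, 128, 0).
20% tone:
  R: 128 + 0 = 128 → 128
  G: 128 + 0.2×(128−128) = 128 + 0 = 128 → 128
  B: 0 + 25.6 = 25.6 → 26
  → #80801a
48% tint:
  R: 128 + 60.96 = 188.96 → 189
  G: 128 + 0.48×(255−128) = 128 + 60.96 = 188.96 → 189
  B: 0 + 122.4 = 122.4 → 122
  → #bdbd7a

#80801a, #bdbd7a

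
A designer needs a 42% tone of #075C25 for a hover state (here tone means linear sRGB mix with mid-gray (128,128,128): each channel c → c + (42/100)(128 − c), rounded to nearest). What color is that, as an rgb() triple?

rgb(58, 107, 75)

#075C25 is rgb(7, 92, 37).
Per channel, c → c + 0.42(128 − c):
  R: 7 + 50.82 = 57.82 → 58
  G: 92 + 15.12 = 107.12 → 107
  B: 37 + 38.22 = 75.22 → 75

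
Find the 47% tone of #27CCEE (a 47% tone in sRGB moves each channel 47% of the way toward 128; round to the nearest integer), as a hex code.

#51A8BA

#27CCEE is rgb(39, 204, 238).
A 47% tone moves each channel 47% toward 128:
  R: 39 + 41.83 = 80.83 → 81
  G: 204 − 35.72 = 168.28 → 168
  B: 238 + 0.47×(128−238) = 238 − 51.7 = 186.3 → 186
rgb(81, 168, 186) = #51A8BA.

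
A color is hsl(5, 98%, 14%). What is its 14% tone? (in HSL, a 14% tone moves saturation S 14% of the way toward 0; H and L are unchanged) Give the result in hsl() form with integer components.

S moves 14% from 98 toward 0: 98 − 13.72 = 84.28 → 84.
H and L are unchanged.

hsl(5, 84%, 14%)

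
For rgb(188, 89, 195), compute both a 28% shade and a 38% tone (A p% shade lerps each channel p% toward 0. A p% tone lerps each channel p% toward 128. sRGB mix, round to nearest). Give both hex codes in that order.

#87408C, #A568AA

28% shade:
  R: 188 + 0.28×(0−188) = 188 − 52.64 = 135.36 → 135
  G: 89 + 0.28×(0−89) = 89 − 24.92 = 64.08 → 64
  B: 195 + 0.28×(0−195) = 195 − 54.6 = 140.4 → 140
  → #87408C
38% tone:
  R: 188 + 0.38×(128−188) = 188 − 22.8 = 165.2 → 165
  G: 89 + 0.38×(128−89) = 89 + 14.82 = 103.82 → 104
  B: 195 − 25.46 = 169.54 → 170
  → #A568AA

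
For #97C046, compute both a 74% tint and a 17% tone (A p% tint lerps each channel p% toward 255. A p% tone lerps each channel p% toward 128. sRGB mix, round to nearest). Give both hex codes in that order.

#97C046 is rgb(151, 192, 70).
74% tint:
  R: 151 + 0.74×(255−151) = 151 + 76.96 = 227.96 → 228
  G: 192 + 0.74×(255−192) = 192 + 46.62 = 238.62 → 239
  B: 70 + 136.9 = 206.9 → 207
  → #E4EFCF
17% tone:
  R: 151 + 0.17×(128−151) = 151 − 3.91 = 147.09 → 147
  G: 192 + 0.17×(128−192) = 192 − 10.88 = 181.12 → 181
  B: 70 + 9.86 = 79.86 → 80
  → #93B550

#E4EFCF, #93B550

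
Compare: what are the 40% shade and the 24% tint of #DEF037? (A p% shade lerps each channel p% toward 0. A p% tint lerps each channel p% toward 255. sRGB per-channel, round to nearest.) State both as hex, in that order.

#859021, #E6F467

#DEF037 is rgb(222, 240, 55).
40% shade:
  R: 222 + 0.4×(0−222) = 222 − 88.8 = 133.2 → 133
  G: 240 − 96 = 144 → 144
  B: 55 + 0.4×(0−55) = 55 − 22 = 33 → 33
  → #859021
24% tint:
  R: 222 + 0.24×(255−222) = 222 + 7.92 = 229.92 → 230
  G: 240 + 3.6 = 243.6 → 244
  B: 55 + 48 = 103 → 103
  → #E6F467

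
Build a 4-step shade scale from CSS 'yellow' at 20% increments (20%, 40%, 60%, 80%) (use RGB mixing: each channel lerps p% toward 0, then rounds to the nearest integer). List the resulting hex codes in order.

#CCCC00, #999900, #666600, #333300

CSS yellow is rgb(255, 255, 0).
20%: (255 − 51 = 204→204, 255 − 51 = 204→204, 0→0) → #CCCC00
40%: (255 − 102 = 153→153, 255 − 102 = 153→153, 0→0) → #999900
60%: (255 − 153 = 102→102, 255 − 153 = 102→102, 0→0) → #666600
80%: (255 − 204 = 51→51, 255 − 204 = 51→51, 0→0) → #333300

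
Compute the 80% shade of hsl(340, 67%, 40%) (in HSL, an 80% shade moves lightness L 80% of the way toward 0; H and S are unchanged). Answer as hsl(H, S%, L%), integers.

hsl(340, 67%, 8%)

L moves 80% from 40 toward 0: 40 − 32 = 8 → 8.
H and S are unchanged.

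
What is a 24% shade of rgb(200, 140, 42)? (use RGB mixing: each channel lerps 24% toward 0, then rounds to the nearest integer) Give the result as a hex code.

#986A20

A 24% shade moves each channel 24% toward 0:
  R: 200 + 0.24×(0−200) = 200 − 48 = 152 → 152
  G: 140 − 33.6 = 106.4 → 106
  B: 42 + 0.24×(0−42) = 42 − 10.08 = 31.92 → 32
rgb(152, 106, 32) = #986A20.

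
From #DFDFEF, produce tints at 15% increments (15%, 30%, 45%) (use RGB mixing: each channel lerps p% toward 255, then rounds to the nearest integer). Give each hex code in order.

#E4E4F1, #E9E9F4, #EDEDF6

#DFDFEF is rgb(223, 223, 239).
15%: (223 + 4.8 = 227.8→228, 223 + 4.8 = 227.8→228, 239 + 2.4 = 241.4→241) → #E4E4F1
30%: (223 + 9.6 = 232.6→233, 223 + 9.6 = 232.6→233, 239 + 4.8 = 243.8→244) → #E9E9F4
45%: (223 + 14.4 = 237.4→237, 223 + 14.4 = 237.4→237, 239 + 7.2 = 246.2→246) → #EDEDF6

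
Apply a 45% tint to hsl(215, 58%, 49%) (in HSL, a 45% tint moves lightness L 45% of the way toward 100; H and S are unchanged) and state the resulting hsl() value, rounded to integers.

hsl(215, 58%, 72%)

L moves 45% from 49 toward 100: 49 + 22.95 = 71.95 → 72.
H and S are unchanged.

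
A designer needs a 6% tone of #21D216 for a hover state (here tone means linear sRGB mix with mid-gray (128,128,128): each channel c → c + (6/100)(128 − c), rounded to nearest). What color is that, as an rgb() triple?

#21D216 is rgb(33, 210, 22).
A 6% tone moves each channel 6% toward 128:
  R: 33 + 0.06×(128−33) = 33 + 5.7 = 38.7 → 39
  G: 210 + 0.06×(128−210) = 210 − 4.92 = 205.08 → 205
  B: 22 + 0.06×(128−22) = 22 + 6.36 = 28.36 → 28

rgb(39, 205, 28)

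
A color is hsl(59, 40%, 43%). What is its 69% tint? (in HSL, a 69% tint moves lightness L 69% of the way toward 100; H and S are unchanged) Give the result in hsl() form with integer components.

hsl(59, 40%, 82%)

L moves 69% from 43 toward 100: 43 + 39.33 = 82.33 → 82.
H and S are unchanged.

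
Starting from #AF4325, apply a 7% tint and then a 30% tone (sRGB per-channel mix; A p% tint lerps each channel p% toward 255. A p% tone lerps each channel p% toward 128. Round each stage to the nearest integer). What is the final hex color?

#A55E4B

#AF4325 is rgb(175, 67, 37).
A 7% tint moves each channel 7% toward 255:
  R: 175 + 5.6 = 180.6 → 181
  G: 67 + 13.16 = 80.16 → 80
  B: 37 + 0.07×(255−37) = 37 + 15.26 = 52.26 → 52
After the tint: rgb(181, 80, 52) = #B55034.
Per channel, c → c + 0.3(128 − c):
  R: 181 + 0.3×(128−181) = 181 − 15.9 = 165.1 → 165
  G: 80 + 0.3×(128−80) = 80 + 14.4 = 94.4 → 94
  B: 52 + 0.3×(128−52) = 52 + 22.8 = 74.8 → 75
rgb(165, 94, 75) = #A55E4B.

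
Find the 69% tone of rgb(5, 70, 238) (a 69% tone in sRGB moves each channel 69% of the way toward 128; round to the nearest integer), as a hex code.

#5A6EA2

Lerp each channel 69% toward 128:
  R: 5 + 0.69×(128−5) = 5 + 84.87 = 89.87 → 90
  G: 70 + 40.02 = 110.02 → 110
  B: 238 − 75.9 = 162.1 → 162
rgb(90, 110, 162) = #5A6EA2.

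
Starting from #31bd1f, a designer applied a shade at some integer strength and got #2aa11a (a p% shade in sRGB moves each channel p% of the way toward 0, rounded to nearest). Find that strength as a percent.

#31bd1f is rgb(49, 189, 31); #2aa11a is rgb(42, 161, 26).
On the G channel (widest range): 161 ≈ 189 + (p/100)(0 − 189), so p ≈ 100×(161 − 189)/(0 − 189) = -2800/-189 = 14.81.
p = 15 reproduces all three channels after rounding.

15%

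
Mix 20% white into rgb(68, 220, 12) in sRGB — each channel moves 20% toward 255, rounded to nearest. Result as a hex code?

#69E33D

Lerp each channel 20% toward 255:
  R: 68 + 37.4 = 105.4 → 105
  G: 220 + 0.2×(255−220) = 220 + 7 = 227 → 227
  B: 12 + 0.2×(255−12) = 12 + 48.6 = 60.6 → 61
rgb(105, 227, 61) = #69E33D.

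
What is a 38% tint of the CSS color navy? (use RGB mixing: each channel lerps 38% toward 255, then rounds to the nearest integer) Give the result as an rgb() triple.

rgb(97, 97, 176)

CSS navy is rgb(0, 0, 128).
A 38% tint moves each channel 38% toward 255:
  R: 0 + 0.38×(255−0) = 0 + 96.9 = 96.9 → 97
  G: 0 + 96.9 = 96.9 → 97
  B: 128 + 48.26 = 176.26 → 176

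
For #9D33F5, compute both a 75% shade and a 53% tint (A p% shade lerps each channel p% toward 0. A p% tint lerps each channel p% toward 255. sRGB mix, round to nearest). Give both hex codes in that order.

#270D3D, #D19FFA

#9D33F5 is rgb(157, 51, 245).
75% shade:
  R: 157 − 117.75 = 39.25 → 39
  G: 51 − 38.25 = 12.75 → 13
  B: 245 + 0.75×(0−245) = 245 − 183.75 = 61.25 → 61
  → #270D3D
53% tint:
  R: 157 + 0.53×(255−157) = 157 + 51.94 = 208.94 → 209
  G: 51 + 0.53×(255−51) = 51 + 108.12 = 159.12 → 159
  B: 245 + 5.3 = 250.3 → 250
  → #D19FFA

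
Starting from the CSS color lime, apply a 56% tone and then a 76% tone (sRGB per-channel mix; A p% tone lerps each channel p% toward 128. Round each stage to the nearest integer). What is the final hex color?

CSS lime is rgb(0, 255, 0).
A 56% tone moves each channel 56% toward 128:
  R: 0 + 71.68 = 71.68 → 72
  G: 255 + 0.56×(128−255) = 255 − 71.12 = 183.88 → 184
  B: 0 + 0.56×(128−0) = 0 + 71.68 = 71.68 → 72
After the tone: rgb(72, 184, 72) = #48b848.
Per channel, c → c + 0.76(128 − c):
  R: 72 + 42.56 = 114.56 → 115
  G: 184 − 42.56 = 141.44 → 141
  B: 72 + 0.76×(128−72) = 72 + 42.56 = 114.56 → 115
rgb(115, 141, 115) = #738d73.

#738d73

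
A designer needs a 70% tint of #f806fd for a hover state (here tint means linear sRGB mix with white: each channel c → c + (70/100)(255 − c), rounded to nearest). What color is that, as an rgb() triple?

#f806fd is rgb(248, 6, 253).
A 70% tint moves each channel 70% toward 255:
  R: 248 + 0.7×(255−248) = 248 + 4.9 = 252.9 → 253
  G: 6 + 0.7×(255−6) = 6 + 174.3 = 180.3 → 180
  B: 253 + 0.7×(255−253) = 253 + 1.4 = 254.4 → 254

rgb(253, 180, 254)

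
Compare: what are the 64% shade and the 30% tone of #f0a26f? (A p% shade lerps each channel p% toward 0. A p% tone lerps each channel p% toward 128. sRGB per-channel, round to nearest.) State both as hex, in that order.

#f0a26f is rgb(240, 162, 111).
64% shade:
  R: 240 + 0.64×(0−240) = 240 − 153.6 = 86.4 → 86
  G: 162 + 0.64×(0−162) = 162 − 103.68 = 58.32 → 58
  B: 111 − 71.04 = 39.96 → 40
  → #563a28
30% tone:
  R: 240 + 0.3×(128−240) = 240 − 33.6 = 206.4 → 206
  G: 162 − 10.2 = 151.8 → 152
  B: 111 + 5.1 = 116.1 → 116
  → #ce9874

#563a28, #ce9874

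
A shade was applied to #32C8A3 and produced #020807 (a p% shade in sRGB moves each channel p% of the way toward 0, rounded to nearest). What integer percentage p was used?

#32C8A3 is rgb(50, 200, 163); #020807 is rgb(2, 8, 7).
On the G channel (widest range): 8 ≈ 200 + (p/100)(0 − 200), so p ≈ 100×(8 − 200)/(0 − 200) = -19200/-200 = 96.00.
p = 96 reproduces all three channels after rounding.

96%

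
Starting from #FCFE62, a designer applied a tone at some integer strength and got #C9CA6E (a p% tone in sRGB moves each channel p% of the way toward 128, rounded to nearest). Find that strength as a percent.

#FCFE62 is rgb(252, 254, 98); #C9CA6E is rgb(201, 202, 110).
On the G channel (widest range): 202 ≈ 254 + (p/100)(128 − 254), so p ≈ 100×(202 − 254)/(128 − 254) = -5200/-126 = 41.27.
p = 41 reproduces all three channels after rounding.

41%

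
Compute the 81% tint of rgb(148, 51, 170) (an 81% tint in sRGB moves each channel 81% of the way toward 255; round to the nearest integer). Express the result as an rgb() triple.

rgb(235, 216, 239)

Per channel, c → c + 0.81(255 − c):
  R: 148 + 86.67 = 234.67 → 235
  G: 51 + 165.24 = 216.24 → 216
  B: 170 + 0.81×(255−170) = 170 + 68.85 = 238.85 → 239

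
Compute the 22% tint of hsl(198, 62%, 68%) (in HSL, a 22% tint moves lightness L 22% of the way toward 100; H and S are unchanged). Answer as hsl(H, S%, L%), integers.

hsl(198, 62%, 75%)

L moves 22% from 68 toward 100: 68 + 7.04 = 75.04 → 75.
H and S are unchanged.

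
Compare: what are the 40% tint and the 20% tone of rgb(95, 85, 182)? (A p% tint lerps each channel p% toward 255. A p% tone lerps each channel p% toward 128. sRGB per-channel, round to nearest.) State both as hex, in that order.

40% tint:
  R: 95 + 64 = 159 → 159
  G: 85 + 68 = 153 → 153
  B: 182 + 0.4×(255−182) = 182 + 29.2 = 211.2 → 211
  → #9F99D3
20% tone:
  R: 95 + 0.2×(128−95) = 95 + 6.6 = 101.6 → 102
  G: 85 + 0.2×(128−85) = 85 + 8.6 = 93.6 → 94
  B: 182 − 10.8 = 171.2 → 171
  → #665EAB

#9F99D3, #665EAB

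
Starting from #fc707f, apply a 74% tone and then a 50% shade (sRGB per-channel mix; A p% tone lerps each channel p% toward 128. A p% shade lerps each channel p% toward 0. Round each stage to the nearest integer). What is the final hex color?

#503e40

#fc707f is rgb(252, 112, 127).
Lerp each channel 74% toward 128:
  R: 252 + 0.74×(128−252) = 252 − 91.76 = 160.24 → 160
  G: 112 + 0.74×(128−112) = 112 + 11.84 = 123.84 → 124
  B: 127 + 0.74 = 127.74 → 128
After the tone: rgb(160, 124, 128) = #a07c80.
A 50% shade moves each channel 50% toward 0:
  R: 160 + 0.5×(0−160) = 160 − 80 = 80 → 80
  G: 124 + 0.5×(0−124) = 124 − 62 = 62 → 62
  B: 128 − 64 = 64 → 64
rgb(80, 62, 64) = #503e40.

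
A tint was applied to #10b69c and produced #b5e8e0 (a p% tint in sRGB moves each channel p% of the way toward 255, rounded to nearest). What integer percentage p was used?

#10b69c is rgb(16, 182, 156); #b5e8e0 is rgb(181, 232, 224).
On the R channel (widest range): 181 ≈ 16 + (p/100)(255 − 16), so p ≈ 100×(181 − 16)/(255 − 16) = 16500/239 = 69.04.
p = 69 reproduces all three channels after rounding.

69%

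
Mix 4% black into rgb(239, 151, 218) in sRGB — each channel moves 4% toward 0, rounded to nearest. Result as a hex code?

A 4% shade moves each channel 4% toward 0:
  R: 239 + 0.04×(0−239) = 239 − 9.56 = 229.44 → 229
  G: 151 + 0.04×(0−151) = 151 − 6.04 = 144.96 → 145
  B: 218 − 8.72 = 209.28 → 209
rgb(229, 145, 209) = #E591D1.

#E591D1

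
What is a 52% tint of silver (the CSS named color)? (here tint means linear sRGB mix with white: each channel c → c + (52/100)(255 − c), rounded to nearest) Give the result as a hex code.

#E1E1E1

CSS silver is rgb(192, 192, 192).
A 52% tint moves each channel 52% toward 255:
  R: 192 + 0.52×(255−192) = 192 + 32.76 = 224.76 → 225
  G: 192 + 0.52×(255−192) = 192 + 32.76 = 224.76 → 225
  B: 192 + 0.52×(255−192) = 192 + 32.76 = 224.76 → 225
rgb(225, 225, 225) = #E1E1E1.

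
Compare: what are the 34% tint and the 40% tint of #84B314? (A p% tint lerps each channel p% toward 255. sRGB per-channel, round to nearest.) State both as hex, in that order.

#AECD64, #B5D172

#84B314 is rgb(132, 179, 20).
34% tint:
  R: 132 + 0.34×(255−132) = 132 + 41.82 = 173.82 → 174
  G: 179 + 0.34×(255−179) = 179 + 25.84 = 204.84 → 205
  B: 20 + 0.34×(255−20) = 20 + 79.9 = 99.9 → 100
  → #AECD64
40% tint:
  R: 132 + 49.2 = 181.2 → 181
  G: 179 + 0.4×(255−179) = 179 + 30.4 = 209.4 → 209
  B: 20 + 94 = 114 → 114
  → #B5D172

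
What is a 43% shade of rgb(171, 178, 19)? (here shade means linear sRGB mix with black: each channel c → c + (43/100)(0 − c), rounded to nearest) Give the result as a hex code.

A 43% shade moves each channel 43% toward 0:
  R: 171 + 0.43×(0−171) = 171 − 73.53 = 97.47 → 97
  G: 178 + 0.43×(0−178) = 178 − 76.54 = 101.46 → 101
  B: 19 + 0.43×(0−19) = 19 − 8.17 = 10.83 → 11
rgb(97, 101, 11) = #61650b.

#61650b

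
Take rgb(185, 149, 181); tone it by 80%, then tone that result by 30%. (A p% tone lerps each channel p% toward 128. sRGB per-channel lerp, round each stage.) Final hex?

Lerp each channel 80% toward 128:
  R: 185 + 0.8×(128−185) = 185 − 45.6 = 139.4 → 139
  G: 149 − 16.8 = 132.2 → 132
  B: 181 + 0.8×(128−181) = 181 − 42.4 = 138.6 → 139
After the tone: rgb(139, 132, 139) = #8B848B.
Lerp each channel 30% toward 128:
  R: 139 + 0.3×(128−139) = 139 − 3.3 = 135.7 → 136
  G: 132 + 0.3×(128−132) = 132 − 1.2 = 130.8 → 131
  B: 139 + 0.3×(128−139) = 139 − 3.3 = 135.7 → 136
rgb(136, 131, 136) = #888388.

#888388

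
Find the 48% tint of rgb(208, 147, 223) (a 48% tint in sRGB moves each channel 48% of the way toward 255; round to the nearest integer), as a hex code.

Per channel, c → c + 0.48(255 − c):
  R: 208 + 22.56 = 230.56 → 231
  G: 147 + 0.48×(255−147) = 147 + 51.84 = 198.84 → 199
  B: 223 + 0.48×(255−223) = 223 + 15.36 = 238.36 → 238
rgb(231, 199, 238) = #E7C7EE.

#E7C7EE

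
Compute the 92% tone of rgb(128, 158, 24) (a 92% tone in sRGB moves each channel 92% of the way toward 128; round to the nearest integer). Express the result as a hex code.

Per channel, c → c + 0.92(128 − c):
  R: 128 + 0.92×(128−128) = 128 + 0 = 128 → 128
  G: 158 − 27.6 = 130.4 → 130
  B: 24 + 0.92×(128−24) = 24 + 95.68 = 119.68 → 120
rgb(128, 130, 120) = #808278.

#808278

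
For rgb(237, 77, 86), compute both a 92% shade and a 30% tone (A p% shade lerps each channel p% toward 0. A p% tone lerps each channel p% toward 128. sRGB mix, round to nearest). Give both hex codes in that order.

#130607, #CC5C63

92% shade:
  R: 237 + 0.92×(0−237) = 237 − 218.04 = 18.96 → 19
  G: 77 − 70.84 = 6.16 → 6
  B: 86 − 79.12 = 6.88 → 7
  → #130607
30% tone:
  R: 237 + 0.3×(128−237) = 237 − 32.7 = 204.3 → 204
  G: 77 + 0.3×(128−77) = 77 + 15.3 = 92.3 → 92
  B: 86 + 12.6 = 98.6 → 99
  → #CC5C63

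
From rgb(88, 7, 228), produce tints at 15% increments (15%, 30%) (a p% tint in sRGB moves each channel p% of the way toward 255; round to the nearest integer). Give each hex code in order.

#712CE8, #8A51EC

15%: (88 + 25.05 = 113.05→113, 7 + 37.2 = 44.2→44, 228 + 4.05 = 232.05→232) → #712CE8
30%: (88 + 50.1 = 138.1→138, 7 + 74.4 = 81.4→81, 228 + 8.1 = 236.1→236) → #8A51EC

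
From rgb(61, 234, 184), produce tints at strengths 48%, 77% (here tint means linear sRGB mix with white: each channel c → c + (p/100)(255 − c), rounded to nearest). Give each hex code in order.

48%: (61 + 93.12 = 154.12→154, 234 + 10.08 = 244.08→244, 184 + 34.08 = 218.08→218) → #9AF4DA
77%: (61 + 149.38 = 210.38→210, 234 + 16.17 = 250.17→250, 184 + 54.67 = 238.67→239) → #D2FAEF

#9AF4DA, #D2FAEF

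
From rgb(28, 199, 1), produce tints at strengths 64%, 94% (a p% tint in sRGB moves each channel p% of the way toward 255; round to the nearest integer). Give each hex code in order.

64%: (28 + 145.28 = 173.28→173, 199 + 35.84 = 234.84→235, 1 + 162.56 = 163.56→164) → #adeba4
94%: (28 + 213.38 = 241.38→241, 199 + 52.64 = 251.64→252, 1 + 238.76 = 239.76→240) → #f1fcf0

#adeba4, #f1fcf0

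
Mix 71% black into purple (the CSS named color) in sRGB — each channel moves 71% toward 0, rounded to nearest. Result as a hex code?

CSS purple is rgb(128, 0, 128).
A 71% shade moves each channel 71% toward 0:
  R: 128 − 90.88 = 37.12 → 37
  G: 0 + 0.71×(0−0) = 0 + 0 = 0 → 0
  B: 128 − 90.88 = 37.12 → 37
rgb(37, 0, 37) = #250025.

#250025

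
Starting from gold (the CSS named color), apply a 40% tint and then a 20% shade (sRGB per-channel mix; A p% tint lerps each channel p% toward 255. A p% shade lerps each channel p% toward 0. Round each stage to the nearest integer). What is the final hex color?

CSS gold is rgb(255, 215, 0).
Per channel, c → c + 0.4(255 − c):
  R: 255 + 0 = 255 → 255
  G: 215 + 0.4×(255−215) = 215 + 16 = 231 → 231
  B: 0 + 0.4×(255−0) = 0 + 102 = 102 → 102
After the tint: rgb(255, 231, 102) = #ffe766.
Lerp each channel 20% toward 0:
  R: 255 − 51 = 204 → 204
  G: 231 + 0.2×(0−231) = 231 − 46.2 = 184.8 → 185
  B: 102 − 20.4 = 81.6 → 82
rgb(204, 185, 82) = #ccb952.

#ccb952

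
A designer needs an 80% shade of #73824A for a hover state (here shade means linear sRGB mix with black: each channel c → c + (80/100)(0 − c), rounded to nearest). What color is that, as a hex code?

#73824A is rgb(115, 130, 74).
Per channel, c → c + 0.8(0 − c):
  R: 115 + 0.8×(0−115) = 115 − 92 = 23 → 23
  G: 130 − 104 = 26 → 26
  B: 74 + 0.8×(0−74) = 74 − 59.2 = 14.8 → 15
rgb(23, 26, 15) = #171A0F.

#171A0F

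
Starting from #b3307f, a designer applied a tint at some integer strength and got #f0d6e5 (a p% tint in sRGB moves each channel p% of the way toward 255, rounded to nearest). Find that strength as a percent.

#b3307f is rgb(179, 48, 127); #f0d6e5 is rgb(240, 214, 229).
On the G channel (widest range): 214 ≈ 48 + (p/100)(255 − 48), so p ≈ 100×(214 − 48)/(255 − 48) = 16600/207 = 80.19.
p = 80 reproduces all three channels after rounding.

80%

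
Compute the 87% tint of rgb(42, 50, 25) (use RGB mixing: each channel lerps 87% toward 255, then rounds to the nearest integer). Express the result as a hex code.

Lerp each channel 87% toward 255:
  R: 42 + 0.87×(255−42) = 42 + 185.31 = 227.31 → 227
  G: 50 + 0.87×(255−50) = 50 + 178.35 = 228.35 → 228
  B: 25 + 0.87×(255−25) = 25 + 200.1 = 225.1 → 225
rgb(227, 228, 225) = #e3e4e1.

#e3e4e1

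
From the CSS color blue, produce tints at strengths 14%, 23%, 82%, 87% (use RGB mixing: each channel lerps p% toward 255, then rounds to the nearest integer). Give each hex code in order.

#2424ff, #3b3bff, #d1d1ff, #dedeff

CSS blue is rgb(0, 0, 255).
14%: (0 + 35.7 = 35.7→36, 0 + 35.7 = 35.7→36, 255→255) → #2424ff
23%: (0 + 58.65 = 58.65→59, 0 + 58.65 = 58.65→59, 255→255) → #3b3bff
82%: (0 + 209.1 = 209.1→209, 0 + 209.1 = 209.1→209, 255→255) → #d1d1ff
87%: (0 + 221.85 = 221.85→222, 0 + 221.85 = 221.85→222, 255→255) → #dedeff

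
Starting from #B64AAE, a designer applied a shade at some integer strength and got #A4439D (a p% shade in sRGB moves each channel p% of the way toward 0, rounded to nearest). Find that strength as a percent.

10%

#B64AAE is rgb(182, 74, 174); #A4439D is rgb(164, 67, 157).
On the R channel (widest range): 164 ≈ 182 + (p/100)(0 − 182), so p ≈ 100×(164 − 182)/(0 − 182) = -1800/-182 = 9.89.
p = 10 reproduces all three channels after rounding.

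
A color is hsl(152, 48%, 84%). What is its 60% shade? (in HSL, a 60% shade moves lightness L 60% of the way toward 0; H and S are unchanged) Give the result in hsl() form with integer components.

hsl(152, 48%, 34%)

L moves 60% from 84 toward 0: 84 − 50.4 = 33.6 → 34.
H and S are unchanged.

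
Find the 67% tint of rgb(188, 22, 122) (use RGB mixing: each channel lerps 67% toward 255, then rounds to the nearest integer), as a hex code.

Lerp each channel 67% toward 255:
  R: 188 + 0.67×(255−188) = 188 + 44.89 = 232.89 → 233
  G: 22 + 156.11 = 178.11 → 178
  B: 122 + 89.11 = 211.11 → 211
rgb(233, 178, 211) = #e9b2d3.

#e9b2d3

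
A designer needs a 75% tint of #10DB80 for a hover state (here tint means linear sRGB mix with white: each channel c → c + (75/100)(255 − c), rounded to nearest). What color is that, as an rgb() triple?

rgb(195, 246, 223)

#10DB80 is rgb(16, 219, 128).
Per channel, c → c + 0.75(255 − c):
  R: 16 + 0.75×(255−16) = 16 + 179.25 = 195.25 → 195
  G: 219 + 0.75×(255−219) = 219 + 27 = 246 → 246
  B: 128 + 95.25 = 223.25 → 223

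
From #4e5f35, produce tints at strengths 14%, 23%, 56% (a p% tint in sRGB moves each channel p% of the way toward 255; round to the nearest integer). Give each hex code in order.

#4e5f35 is rgb(78, 95, 53).
14%: (78 + 24.78 = 102.78→103, 95 + 22.4 = 117.4→117, 53 + 28.28 = 81.28→81) → #677551
23%: (78 + 40.71 = 118.71→119, 95 + 36.8 = 131.8→132, 53 + 46.46 = 99.46→99) → #778463
56%: (78 + 99.12 = 177.12→177, 95 + 89.6 = 184.6→185, 53 + 113.12 = 166.12→166) → #b1b9a6

#677551, #778463, #b1b9a6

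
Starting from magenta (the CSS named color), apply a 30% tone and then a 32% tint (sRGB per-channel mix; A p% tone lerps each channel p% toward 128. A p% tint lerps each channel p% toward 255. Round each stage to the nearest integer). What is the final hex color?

#E56BE5

CSS magenta is rgb(255, 0, 255).
Lerp each channel 30% toward 128:
  R: 255 − 38.1 = 216.9 → 217
  G: 0 + 0.3×(128−0) = 0 + 38.4 = 38.4 → 38
  B: 255 + 0.3×(128−255) = 255 − 38.1 = 216.9 → 217
After the tone: rgb(217, 38, 217) = #D926D9.
Per channel, c → c + 0.32(255 − c):
  R: 217 + 12.16 = 229.16 → 229
  G: 38 + 0.32×(255−38) = 38 + 69.44 = 107.44 → 107
  B: 217 + 0.32×(255−217) = 217 + 12.16 = 229.16 → 229
rgb(229, 107, 229) = #E56BE5.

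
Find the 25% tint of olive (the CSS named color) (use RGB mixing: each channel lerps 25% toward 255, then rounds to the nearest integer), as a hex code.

CSS olive is rgb(128, 128, 0).
Per channel, c → c + 0.25(255 − c):
  R: 128 + 31.75 = 159.75 → 160
  G: 128 + 31.75 = 159.75 → 160
  B: 0 + 0.25×(255−0) = 0 + 63.75 = 63.75 → 64
rgb(160, 160, 64) = #A0A040.

#A0A040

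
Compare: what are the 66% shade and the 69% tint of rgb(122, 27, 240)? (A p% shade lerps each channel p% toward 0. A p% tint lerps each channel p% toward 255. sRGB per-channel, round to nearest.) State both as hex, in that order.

66% shade:
  R: 122 − 80.52 = 41.48 → 41
  G: 27 + 0.66×(0−27) = 27 − 17.82 = 9.18 → 9
  B: 240 + 0.66×(0−240) = 240 − 158.4 = 81.6 → 82
  → #290952
69% tint:
  R: 122 + 0.69×(255−122) = 122 + 91.77 = 213.77 → 214
  G: 27 + 0.69×(255−27) = 27 + 157.32 = 184.32 → 184
  B: 240 + 0.69×(255−240) = 240 + 10.35 = 250.35 → 250
  → #D6B8FA

#290952, #D6B8FA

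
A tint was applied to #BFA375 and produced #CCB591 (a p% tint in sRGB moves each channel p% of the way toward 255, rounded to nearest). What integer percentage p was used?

#BFA375 is rgb(191, 163, 117); #CCB591 is rgb(204, 181, 145).
On the B channel (widest range): 145 ≈ 117 + (p/100)(255 − 117), so p ≈ 100×(145 − 117)/(255 − 117) = 2800/138 = 20.29.
p = 20 reproduces all three channels after rounding.

20%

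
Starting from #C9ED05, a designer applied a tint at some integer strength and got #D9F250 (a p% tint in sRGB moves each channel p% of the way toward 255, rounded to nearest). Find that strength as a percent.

30%

#C9ED05 is rgb(201, 237, 5); #D9F250 is rgb(217, 242, 80).
On the B channel (widest range): 80 ≈ 5 + (p/100)(255 − 5), so p ≈ 100×(80 − 5)/(255 − 5) = 7500/250 = 30.00.
p = 30 reproduces all three channels after rounding.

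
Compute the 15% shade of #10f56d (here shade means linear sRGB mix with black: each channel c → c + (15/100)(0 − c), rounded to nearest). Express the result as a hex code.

#10f56d is rgb(16, 245, 109).
A 15% shade moves each channel 15% toward 0:
  R: 16 − 2.4 = 13.6 → 14
  G: 245 + 0.15×(0−245) = 245 − 36.75 = 208.25 → 208
  B: 109 + 0.15×(0−109) = 109 − 16.35 = 92.65 → 93
rgb(14, 208, 93) = #0ed05d.

#0ed05d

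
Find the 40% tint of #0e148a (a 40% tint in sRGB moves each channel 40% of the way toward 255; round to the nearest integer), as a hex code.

#0e148a is rgb(14, 20, 138).
Per channel, c → c + 0.4(255 − c):
  R: 14 + 96.4 = 110.4 → 110
  G: 20 + 94 = 114 → 114
  B: 138 + 46.8 = 184.8 → 185
rgb(110, 114, 185) = #6e72b9.

#6e72b9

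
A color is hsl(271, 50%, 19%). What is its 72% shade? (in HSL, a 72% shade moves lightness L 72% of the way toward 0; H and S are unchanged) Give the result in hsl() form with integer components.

L moves 72% from 19 toward 0: 19 − 13.68 = 5.32 → 5.
H and S are unchanged.

hsl(271, 50%, 5%)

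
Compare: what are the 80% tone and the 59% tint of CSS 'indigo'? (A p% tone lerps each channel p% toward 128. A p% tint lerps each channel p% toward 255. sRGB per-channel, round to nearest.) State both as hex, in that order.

#756680, #B596CC

CSS indigo is rgb(75, 0, 130).
80% tone:
  R: 75 + 0.8×(128−75) = 75 + 42.4 = 117.4 → 117
  G: 0 + 0.8×(128−0) = 0 + 102.4 = 102.4 → 102
  B: 130 + 0.8×(128−130) = 130 − 1.6 = 128.4 → 128
  → #756680
59% tint:
  R: 75 + 0.59×(255−75) = 75 + 106.2 = 181.2 → 181
  G: 0 + 150.45 = 150.45 → 150
  B: 130 + 0.59×(255−130) = 130 + 73.75 = 203.75 → 204
  → #B596CC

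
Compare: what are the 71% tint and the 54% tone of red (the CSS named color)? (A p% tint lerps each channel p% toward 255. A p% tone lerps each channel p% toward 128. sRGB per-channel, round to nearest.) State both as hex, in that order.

#ffb5b5, #ba4545

CSS red is rgb(255, 0, 0).
71% tint:
  R: 255 + 0.71×(255−255) = 255 + 0 = 255 → 255
  G: 0 + 181.05 = 181.05 → 181
  B: 0 + 0.71×(255−0) = 0 + 181.05 = 181.05 → 181
  → #ffb5b5
54% tone:
  R: 255 + 0.54×(128−255) = 255 − 68.58 = 186.42 → 186
  G: 0 + 69.12 = 69.12 → 69
  B: 0 + 69.12 = 69.12 → 69
  → #ba4545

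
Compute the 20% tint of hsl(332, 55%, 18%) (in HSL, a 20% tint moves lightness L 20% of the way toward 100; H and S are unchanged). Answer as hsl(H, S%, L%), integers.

L moves 20% from 18 toward 100: 18 + 16.4 = 34.4 → 34.
H and S are unchanged.

hsl(332, 55%, 34%)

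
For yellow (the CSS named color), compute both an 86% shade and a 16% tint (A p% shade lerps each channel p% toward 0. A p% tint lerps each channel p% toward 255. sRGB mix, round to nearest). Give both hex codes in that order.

CSS yellow is rgb(255, 255, 0).
86% shade:
  R: 255 + 0.86×(0−255) = 255 − 219.3 = 35.7 → 36
  G: 255 + 0.86×(0−255) = 255 − 219.3 = 35.7 → 36
  B: 0 + 0 = 0 → 0
  → #242400
16% tint:
  R: 255 + 0.16×(255−255) = 255 + 0 = 255 → 255
  G: 255 + 0 = 255 → 255
  B: 0 + 0.16×(255−0) = 0 + 40.8 = 40.8 → 41
  → #FFFF29

#242400, #FFFF29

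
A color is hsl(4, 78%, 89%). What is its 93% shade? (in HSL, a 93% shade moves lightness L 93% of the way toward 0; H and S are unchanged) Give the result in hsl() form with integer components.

L moves 93% from 89 toward 0: 89 − 82.77 = 6.23 → 6.
H and S are unchanged.

hsl(4, 78%, 6%)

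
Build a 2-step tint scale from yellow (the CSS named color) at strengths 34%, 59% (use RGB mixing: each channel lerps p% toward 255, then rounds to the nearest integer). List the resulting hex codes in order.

#FFFF57, #FFFF96

CSS yellow is rgb(255, 255, 0).
34%: (255→255, 255→255, 0 + 86.7 = 86.7→87) → #FFFF57
59%: (255→255, 255→255, 0 + 150.45 = 150.45→150) → #FFFF96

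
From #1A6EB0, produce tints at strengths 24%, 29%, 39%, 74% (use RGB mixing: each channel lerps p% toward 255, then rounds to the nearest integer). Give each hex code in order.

#1A6EB0 is rgb(26, 110, 176).
24%: (26 + 54.96 = 80.96→81, 110 + 34.8 = 144.8→145, 176 + 18.96 = 194.96→195) → #5191C3
29%: (26 + 66.41 = 92.41→92, 110 + 42.05 = 152.05→152, 176 + 22.91 = 198.91→199) → #5C98C7
39%: (26 + 89.31 = 115.31→115, 110 + 56.55 = 166.55→167, 176 + 30.81 = 206.81→207) → #73A7CF
74%: (26 + 169.46 = 195.46→195, 110 + 107.3 = 217.3→217, 176 + 58.46 = 234.46→234) → #C3D9EA

#5191C3, #5C98C7, #73A7CF, #C3D9EA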